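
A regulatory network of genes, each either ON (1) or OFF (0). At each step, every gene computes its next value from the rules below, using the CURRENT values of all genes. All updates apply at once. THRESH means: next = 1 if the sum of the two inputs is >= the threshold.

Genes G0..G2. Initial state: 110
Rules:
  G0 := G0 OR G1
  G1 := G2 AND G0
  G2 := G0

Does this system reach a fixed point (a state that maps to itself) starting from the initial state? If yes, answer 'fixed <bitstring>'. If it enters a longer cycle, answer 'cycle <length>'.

Answer: fixed 111

Derivation:
Step 0: 110
Step 1: G0=G0|G1=1|1=1 G1=G2&G0=0&1=0 G2=G0=1 -> 101
Step 2: G0=G0|G1=1|0=1 G1=G2&G0=1&1=1 G2=G0=1 -> 111
Step 3: G0=G0|G1=1|1=1 G1=G2&G0=1&1=1 G2=G0=1 -> 111
Fixed point reached at step 2: 111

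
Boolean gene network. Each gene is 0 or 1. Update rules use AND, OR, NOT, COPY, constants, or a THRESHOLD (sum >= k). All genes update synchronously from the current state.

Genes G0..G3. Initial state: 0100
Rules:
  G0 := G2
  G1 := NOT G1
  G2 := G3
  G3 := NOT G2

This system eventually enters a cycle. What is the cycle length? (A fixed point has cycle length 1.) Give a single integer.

Step 0: 0100
Step 1: G0=G2=0 G1=NOT G1=NOT 1=0 G2=G3=0 G3=NOT G2=NOT 0=1 -> 0001
Step 2: G0=G2=0 G1=NOT G1=NOT 0=1 G2=G3=1 G3=NOT G2=NOT 0=1 -> 0111
Step 3: G0=G2=1 G1=NOT G1=NOT 1=0 G2=G3=1 G3=NOT G2=NOT 1=0 -> 1010
Step 4: G0=G2=1 G1=NOT G1=NOT 0=1 G2=G3=0 G3=NOT G2=NOT 1=0 -> 1100
Step 5: G0=G2=0 G1=NOT G1=NOT 1=0 G2=G3=0 G3=NOT G2=NOT 0=1 -> 0001
State from step 5 equals state from step 1 -> cycle length 4

Answer: 4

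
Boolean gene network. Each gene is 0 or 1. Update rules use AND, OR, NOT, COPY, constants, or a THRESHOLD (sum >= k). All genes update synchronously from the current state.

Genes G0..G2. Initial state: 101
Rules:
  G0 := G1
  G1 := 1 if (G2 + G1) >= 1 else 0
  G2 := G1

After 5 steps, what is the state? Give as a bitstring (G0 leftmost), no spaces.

Step 1: G0=G1=0 G1=(1+0>=1)=1 G2=G1=0 -> 010
Step 2: G0=G1=1 G1=(0+1>=1)=1 G2=G1=1 -> 111
Step 3: G0=G1=1 G1=(1+1>=1)=1 G2=G1=1 -> 111
Step 4: G0=G1=1 G1=(1+1>=1)=1 G2=G1=1 -> 111
Step 5: G0=G1=1 G1=(1+1>=1)=1 G2=G1=1 -> 111

111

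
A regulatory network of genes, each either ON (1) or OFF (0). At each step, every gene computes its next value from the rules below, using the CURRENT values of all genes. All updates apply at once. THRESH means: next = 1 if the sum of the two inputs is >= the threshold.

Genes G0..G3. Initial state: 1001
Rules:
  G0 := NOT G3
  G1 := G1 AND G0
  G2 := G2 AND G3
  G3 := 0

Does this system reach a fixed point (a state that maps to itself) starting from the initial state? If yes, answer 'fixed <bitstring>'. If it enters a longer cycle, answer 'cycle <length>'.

Step 0: 1001
Step 1: G0=NOT G3=NOT 1=0 G1=G1&G0=0&1=0 G2=G2&G3=0&1=0 G3=0(const) -> 0000
Step 2: G0=NOT G3=NOT 0=1 G1=G1&G0=0&0=0 G2=G2&G3=0&0=0 G3=0(const) -> 1000
Step 3: G0=NOT G3=NOT 0=1 G1=G1&G0=0&1=0 G2=G2&G3=0&0=0 G3=0(const) -> 1000
Fixed point reached at step 2: 1000

Answer: fixed 1000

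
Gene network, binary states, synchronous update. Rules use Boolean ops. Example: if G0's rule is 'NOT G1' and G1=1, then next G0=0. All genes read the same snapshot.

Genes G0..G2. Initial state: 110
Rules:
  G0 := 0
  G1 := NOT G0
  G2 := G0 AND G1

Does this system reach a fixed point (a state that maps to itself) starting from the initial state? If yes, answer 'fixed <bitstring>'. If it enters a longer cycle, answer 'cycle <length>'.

Step 0: 110
Step 1: G0=0(const) G1=NOT G0=NOT 1=0 G2=G0&G1=1&1=1 -> 001
Step 2: G0=0(const) G1=NOT G0=NOT 0=1 G2=G0&G1=0&0=0 -> 010
Step 3: G0=0(const) G1=NOT G0=NOT 0=1 G2=G0&G1=0&1=0 -> 010
Fixed point reached at step 2: 010

Answer: fixed 010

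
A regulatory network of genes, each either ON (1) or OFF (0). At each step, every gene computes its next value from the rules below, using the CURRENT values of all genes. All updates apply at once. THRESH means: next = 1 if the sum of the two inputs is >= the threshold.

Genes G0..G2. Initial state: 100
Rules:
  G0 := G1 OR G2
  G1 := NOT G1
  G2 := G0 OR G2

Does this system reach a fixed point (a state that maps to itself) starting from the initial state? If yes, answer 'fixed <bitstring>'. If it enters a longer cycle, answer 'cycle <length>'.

Step 0: 100
Step 1: G0=G1|G2=0|0=0 G1=NOT G1=NOT 0=1 G2=G0|G2=1|0=1 -> 011
Step 2: G0=G1|G2=1|1=1 G1=NOT G1=NOT 1=0 G2=G0|G2=0|1=1 -> 101
Step 3: G0=G1|G2=0|1=1 G1=NOT G1=NOT 0=1 G2=G0|G2=1|1=1 -> 111
Step 4: G0=G1|G2=1|1=1 G1=NOT G1=NOT 1=0 G2=G0|G2=1|1=1 -> 101
Cycle of length 2 starting at step 2 -> no fixed point

Answer: cycle 2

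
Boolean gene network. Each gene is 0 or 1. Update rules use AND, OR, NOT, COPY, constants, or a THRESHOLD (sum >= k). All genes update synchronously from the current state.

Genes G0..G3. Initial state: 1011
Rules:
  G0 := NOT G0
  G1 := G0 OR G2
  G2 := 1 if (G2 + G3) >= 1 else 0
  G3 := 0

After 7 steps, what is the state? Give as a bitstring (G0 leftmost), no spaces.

Step 1: G0=NOT G0=NOT 1=0 G1=G0|G2=1|1=1 G2=(1+1>=1)=1 G3=0(const) -> 0110
Step 2: G0=NOT G0=NOT 0=1 G1=G0|G2=0|1=1 G2=(1+0>=1)=1 G3=0(const) -> 1110
Step 3: G0=NOT G0=NOT 1=0 G1=G0|G2=1|1=1 G2=(1+0>=1)=1 G3=0(const) -> 0110
Step 4: G0=NOT G0=NOT 0=1 G1=G0|G2=0|1=1 G2=(1+0>=1)=1 G3=0(const) -> 1110
Step 5: G0=NOT G0=NOT 1=0 G1=G0|G2=1|1=1 G2=(1+0>=1)=1 G3=0(const) -> 0110
Step 6: G0=NOT G0=NOT 0=1 G1=G0|G2=0|1=1 G2=(1+0>=1)=1 G3=0(const) -> 1110
Step 7: G0=NOT G0=NOT 1=0 G1=G0|G2=1|1=1 G2=(1+0>=1)=1 G3=0(const) -> 0110

0110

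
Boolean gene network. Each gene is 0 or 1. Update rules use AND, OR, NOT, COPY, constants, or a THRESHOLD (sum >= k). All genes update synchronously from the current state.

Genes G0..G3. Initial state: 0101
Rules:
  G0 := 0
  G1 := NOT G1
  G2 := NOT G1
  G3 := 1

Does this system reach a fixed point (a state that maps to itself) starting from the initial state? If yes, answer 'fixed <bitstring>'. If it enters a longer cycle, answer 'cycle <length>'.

Answer: cycle 2

Derivation:
Step 0: 0101
Step 1: G0=0(const) G1=NOT G1=NOT 1=0 G2=NOT G1=NOT 1=0 G3=1(const) -> 0001
Step 2: G0=0(const) G1=NOT G1=NOT 0=1 G2=NOT G1=NOT 0=1 G3=1(const) -> 0111
Step 3: G0=0(const) G1=NOT G1=NOT 1=0 G2=NOT G1=NOT 1=0 G3=1(const) -> 0001
Cycle of length 2 starting at step 1 -> no fixed point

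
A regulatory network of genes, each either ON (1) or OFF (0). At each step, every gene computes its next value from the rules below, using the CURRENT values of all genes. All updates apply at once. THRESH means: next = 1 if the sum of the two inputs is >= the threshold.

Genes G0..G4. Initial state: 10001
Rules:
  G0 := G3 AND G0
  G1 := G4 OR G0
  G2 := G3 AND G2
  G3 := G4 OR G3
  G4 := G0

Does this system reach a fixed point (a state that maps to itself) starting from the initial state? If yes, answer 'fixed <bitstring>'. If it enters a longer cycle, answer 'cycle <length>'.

Step 0: 10001
Step 1: G0=G3&G0=0&1=0 G1=G4|G0=1|1=1 G2=G3&G2=0&0=0 G3=G4|G3=1|0=1 G4=G0=1 -> 01011
Step 2: G0=G3&G0=1&0=0 G1=G4|G0=1|0=1 G2=G3&G2=1&0=0 G3=G4|G3=1|1=1 G4=G0=0 -> 01010
Step 3: G0=G3&G0=1&0=0 G1=G4|G0=0|0=0 G2=G3&G2=1&0=0 G3=G4|G3=0|1=1 G4=G0=0 -> 00010
Step 4: G0=G3&G0=1&0=0 G1=G4|G0=0|0=0 G2=G3&G2=1&0=0 G3=G4|G3=0|1=1 G4=G0=0 -> 00010
Fixed point reached at step 3: 00010

Answer: fixed 00010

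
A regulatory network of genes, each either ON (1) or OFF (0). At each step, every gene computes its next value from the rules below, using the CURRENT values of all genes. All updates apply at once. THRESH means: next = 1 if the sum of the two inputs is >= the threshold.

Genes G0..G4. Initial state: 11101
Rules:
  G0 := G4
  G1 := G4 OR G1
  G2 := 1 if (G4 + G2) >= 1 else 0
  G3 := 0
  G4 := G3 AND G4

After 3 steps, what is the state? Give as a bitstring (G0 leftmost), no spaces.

Step 1: G0=G4=1 G1=G4|G1=1|1=1 G2=(1+1>=1)=1 G3=0(const) G4=G3&G4=0&1=0 -> 11100
Step 2: G0=G4=0 G1=G4|G1=0|1=1 G2=(0+1>=1)=1 G3=0(const) G4=G3&G4=0&0=0 -> 01100
Step 3: G0=G4=0 G1=G4|G1=0|1=1 G2=(0+1>=1)=1 G3=0(const) G4=G3&G4=0&0=0 -> 01100

01100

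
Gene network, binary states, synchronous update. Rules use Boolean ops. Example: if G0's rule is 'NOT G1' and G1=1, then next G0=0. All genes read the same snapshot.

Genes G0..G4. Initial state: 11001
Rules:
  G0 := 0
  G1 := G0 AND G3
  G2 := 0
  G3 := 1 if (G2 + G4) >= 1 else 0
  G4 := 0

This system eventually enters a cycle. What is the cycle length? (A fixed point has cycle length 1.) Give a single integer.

Step 0: 11001
Step 1: G0=0(const) G1=G0&G3=1&0=0 G2=0(const) G3=(0+1>=1)=1 G4=0(const) -> 00010
Step 2: G0=0(const) G1=G0&G3=0&1=0 G2=0(const) G3=(0+0>=1)=0 G4=0(const) -> 00000
Step 3: G0=0(const) G1=G0&G3=0&0=0 G2=0(const) G3=(0+0>=1)=0 G4=0(const) -> 00000
State from step 3 equals state from step 2 -> cycle length 1

Answer: 1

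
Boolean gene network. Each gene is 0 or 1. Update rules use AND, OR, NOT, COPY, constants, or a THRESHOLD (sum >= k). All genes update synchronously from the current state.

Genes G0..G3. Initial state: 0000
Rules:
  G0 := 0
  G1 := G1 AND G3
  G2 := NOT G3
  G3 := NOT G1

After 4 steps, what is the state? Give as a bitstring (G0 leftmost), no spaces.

Step 1: G0=0(const) G1=G1&G3=0&0=0 G2=NOT G3=NOT 0=1 G3=NOT G1=NOT 0=1 -> 0011
Step 2: G0=0(const) G1=G1&G3=0&1=0 G2=NOT G3=NOT 1=0 G3=NOT G1=NOT 0=1 -> 0001
Step 3: G0=0(const) G1=G1&G3=0&1=0 G2=NOT G3=NOT 1=0 G3=NOT G1=NOT 0=1 -> 0001
Step 4: G0=0(const) G1=G1&G3=0&1=0 G2=NOT G3=NOT 1=0 G3=NOT G1=NOT 0=1 -> 0001

0001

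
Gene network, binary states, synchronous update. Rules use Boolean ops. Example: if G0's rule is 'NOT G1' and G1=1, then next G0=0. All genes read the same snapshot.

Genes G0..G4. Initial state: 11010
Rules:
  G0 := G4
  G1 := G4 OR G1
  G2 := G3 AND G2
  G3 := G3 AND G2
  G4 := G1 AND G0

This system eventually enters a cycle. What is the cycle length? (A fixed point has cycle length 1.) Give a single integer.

Answer: 2

Derivation:
Step 0: 11010
Step 1: G0=G4=0 G1=G4|G1=0|1=1 G2=G3&G2=1&0=0 G3=G3&G2=1&0=0 G4=G1&G0=1&1=1 -> 01001
Step 2: G0=G4=1 G1=G4|G1=1|1=1 G2=G3&G2=0&0=0 G3=G3&G2=0&0=0 G4=G1&G0=1&0=0 -> 11000
Step 3: G0=G4=0 G1=G4|G1=0|1=1 G2=G3&G2=0&0=0 G3=G3&G2=0&0=0 G4=G1&G0=1&1=1 -> 01001
State from step 3 equals state from step 1 -> cycle length 2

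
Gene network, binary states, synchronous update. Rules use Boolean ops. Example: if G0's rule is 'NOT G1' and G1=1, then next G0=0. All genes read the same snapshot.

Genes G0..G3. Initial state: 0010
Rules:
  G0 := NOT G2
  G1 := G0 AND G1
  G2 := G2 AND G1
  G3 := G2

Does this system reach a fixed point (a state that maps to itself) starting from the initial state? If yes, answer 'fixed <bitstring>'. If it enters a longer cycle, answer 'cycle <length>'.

Answer: fixed 1000

Derivation:
Step 0: 0010
Step 1: G0=NOT G2=NOT 1=0 G1=G0&G1=0&0=0 G2=G2&G1=1&0=0 G3=G2=1 -> 0001
Step 2: G0=NOT G2=NOT 0=1 G1=G0&G1=0&0=0 G2=G2&G1=0&0=0 G3=G2=0 -> 1000
Step 3: G0=NOT G2=NOT 0=1 G1=G0&G1=1&0=0 G2=G2&G1=0&0=0 G3=G2=0 -> 1000
Fixed point reached at step 2: 1000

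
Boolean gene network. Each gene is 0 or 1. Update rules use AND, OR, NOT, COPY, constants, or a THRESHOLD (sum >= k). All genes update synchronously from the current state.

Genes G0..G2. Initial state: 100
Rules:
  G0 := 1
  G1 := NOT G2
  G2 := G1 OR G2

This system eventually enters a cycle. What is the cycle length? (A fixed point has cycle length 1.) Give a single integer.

Step 0: 100
Step 1: G0=1(const) G1=NOT G2=NOT 0=1 G2=G1|G2=0|0=0 -> 110
Step 2: G0=1(const) G1=NOT G2=NOT 0=1 G2=G1|G2=1|0=1 -> 111
Step 3: G0=1(const) G1=NOT G2=NOT 1=0 G2=G1|G2=1|1=1 -> 101
Step 4: G0=1(const) G1=NOT G2=NOT 1=0 G2=G1|G2=0|1=1 -> 101
State from step 4 equals state from step 3 -> cycle length 1

Answer: 1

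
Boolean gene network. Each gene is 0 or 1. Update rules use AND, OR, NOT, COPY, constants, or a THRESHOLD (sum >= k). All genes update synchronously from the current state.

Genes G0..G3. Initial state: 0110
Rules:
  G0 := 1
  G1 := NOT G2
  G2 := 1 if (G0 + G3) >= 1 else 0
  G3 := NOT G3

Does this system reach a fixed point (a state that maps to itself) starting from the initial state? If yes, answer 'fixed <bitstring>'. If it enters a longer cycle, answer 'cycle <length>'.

Step 0: 0110
Step 1: G0=1(const) G1=NOT G2=NOT 1=0 G2=(0+0>=1)=0 G3=NOT G3=NOT 0=1 -> 1001
Step 2: G0=1(const) G1=NOT G2=NOT 0=1 G2=(1+1>=1)=1 G3=NOT G3=NOT 1=0 -> 1110
Step 3: G0=1(const) G1=NOT G2=NOT 1=0 G2=(1+0>=1)=1 G3=NOT G3=NOT 0=1 -> 1011
Step 4: G0=1(const) G1=NOT G2=NOT 1=0 G2=(1+1>=1)=1 G3=NOT G3=NOT 1=0 -> 1010
Step 5: G0=1(const) G1=NOT G2=NOT 1=0 G2=(1+0>=1)=1 G3=NOT G3=NOT 0=1 -> 1011
Cycle of length 2 starting at step 3 -> no fixed point

Answer: cycle 2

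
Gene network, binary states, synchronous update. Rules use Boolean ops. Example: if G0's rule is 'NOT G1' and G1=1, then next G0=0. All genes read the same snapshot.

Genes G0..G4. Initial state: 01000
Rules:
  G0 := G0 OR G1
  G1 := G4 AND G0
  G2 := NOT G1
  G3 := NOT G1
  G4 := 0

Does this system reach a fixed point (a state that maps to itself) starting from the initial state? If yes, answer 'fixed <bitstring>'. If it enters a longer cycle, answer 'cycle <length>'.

Answer: fixed 10110

Derivation:
Step 0: 01000
Step 1: G0=G0|G1=0|1=1 G1=G4&G0=0&0=0 G2=NOT G1=NOT 1=0 G3=NOT G1=NOT 1=0 G4=0(const) -> 10000
Step 2: G0=G0|G1=1|0=1 G1=G4&G0=0&1=0 G2=NOT G1=NOT 0=1 G3=NOT G1=NOT 0=1 G4=0(const) -> 10110
Step 3: G0=G0|G1=1|0=1 G1=G4&G0=0&1=0 G2=NOT G1=NOT 0=1 G3=NOT G1=NOT 0=1 G4=0(const) -> 10110
Fixed point reached at step 2: 10110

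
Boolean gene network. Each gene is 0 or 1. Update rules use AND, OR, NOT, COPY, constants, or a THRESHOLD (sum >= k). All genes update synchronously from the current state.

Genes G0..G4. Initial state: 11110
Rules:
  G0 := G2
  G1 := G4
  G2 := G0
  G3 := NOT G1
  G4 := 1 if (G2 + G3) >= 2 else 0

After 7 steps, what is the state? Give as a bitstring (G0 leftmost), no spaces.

Step 1: G0=G2=1 G1=G4=0 G2=G0=1 G3=NOT G1=NOT 1=0 G4=(1+1>=2)=1 -> 10101
Step 2: G0=G2=1 G1=G4=1 G2=G0=1 G3=NOT G1=NOT 0=1 G4=(1+0>=2)=0 -> 11110
Step 3: G0=G2=1 G1=G4=0 G2=G0=1 G3=NOT G1=NOT 1=0 G4=(1+1>=2)=1 -> 10101
Step 4: G0=G2=1 G1=G4=1 G2=G0=1 G3=NOT G1=NOT 0=1 G4=(1+0>=2)=0 -> 11110
Step 5: G0=G2=1 G1=G4=0 G2=G0=1 G3=NOT G1=NOT 1=0 G4=(1+1>=2)=1 -> 10101
Step 6: G0=G2=1 G1=G4=1 G2=G0=1 G3=NOT G1=NOT 0=1 G4=(1+0>=2)=0 -> 11110
Step 7: G0=G2=1 G1=G4=0 G2=G0=1 G3=NOT G1=NOT 1=0 G4=(1+1>=2)=1 -> 10101

10101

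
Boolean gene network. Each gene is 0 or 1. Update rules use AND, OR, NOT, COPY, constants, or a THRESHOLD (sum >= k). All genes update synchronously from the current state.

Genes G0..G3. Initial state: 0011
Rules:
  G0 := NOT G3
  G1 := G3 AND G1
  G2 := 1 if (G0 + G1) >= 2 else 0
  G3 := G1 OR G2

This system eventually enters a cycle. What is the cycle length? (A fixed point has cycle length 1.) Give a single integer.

Step 0: 0011
Step 1: G0=NOT G3=NOT 1=0 G1=G3&G1=1&0=0 G2=(0+0>=2)=0 G3=G1|G2=0|1=1 -> 0001
Step 2: G0=NOT G3=NOT 1=0 G1=G3&G1=1&0=0 G2=(0+0>=2)=0 G3=G1|G2=0|0=0 -> 0000
Step 3: G0=NOT G3=NOT 0=1 G1=G3&G1=0&0=0 G2=(0+0>=2)=0 G3=G1|G2=0|0=0 -> 1000
Step 4: G0=NOT G3=NOT 0=1 G1=G3&G1=0&0=0 G2=(1+0>=2)=0 G3=G1|G2=0|0=0 -> 1000
State from step 4 equals state from step 3 -> cycle length 1

Answer: 1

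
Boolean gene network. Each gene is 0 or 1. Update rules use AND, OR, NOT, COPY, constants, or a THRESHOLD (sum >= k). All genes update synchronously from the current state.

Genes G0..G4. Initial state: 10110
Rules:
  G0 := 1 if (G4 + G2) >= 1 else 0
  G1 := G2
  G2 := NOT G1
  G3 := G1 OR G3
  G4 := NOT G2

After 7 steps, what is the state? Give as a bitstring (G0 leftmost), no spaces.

Step 1: G0=(0+1>=1)=1 G1=G2=1 G2=NOT G1=NOT 0=1 G3=G1|G3=0|1=1 G4=NOT G2=NOT 1=0 -> 11110
Step 2: G0=(0+1>=1)=1 G1=G2=1 G2=NOT G1=NOT 1=0 G3=G1|G3=1|1=1 G4=NOT G2=NOT 1=0 -> 11010
Step 3: G0=(0+0>=1)=0 G1=G2=0 G2=NOT G1=NOT 1=0 G3=G1|G3=1|1=1 G4=NOT G2=NOT 0=1 -> 00011
Step 4: G0=(1+0>=1)=1 G1=G2=0 G2=NOT G1=NOT 0=1 G3=G1|G3=0|1=1 G4=NOT G2=NOT 0=1 -> 10111
Step 5: G0=(1+1>=1)=1 G1=G2=1 G2=NOT G1=NOT 0=1 G3=G1|G3=0|1=1 G4=NOT G2=NOT 1=0 -> 11110
Step 6: G0=(0+1>=1)=1 G1=G2=1 G2=NOT G1=NOT 1=0 G3=G1|G3=1|1=1 G4=NOT G2=NOT 1=0 -> 11010
Step 7: G0=(0+0>=1)=0 G1=G2=0 G2=NOT G1=NOT 1=0 G3=G1|G3=1|1=1 G4=NOT G2=NOT 0=1 -> 00011

00011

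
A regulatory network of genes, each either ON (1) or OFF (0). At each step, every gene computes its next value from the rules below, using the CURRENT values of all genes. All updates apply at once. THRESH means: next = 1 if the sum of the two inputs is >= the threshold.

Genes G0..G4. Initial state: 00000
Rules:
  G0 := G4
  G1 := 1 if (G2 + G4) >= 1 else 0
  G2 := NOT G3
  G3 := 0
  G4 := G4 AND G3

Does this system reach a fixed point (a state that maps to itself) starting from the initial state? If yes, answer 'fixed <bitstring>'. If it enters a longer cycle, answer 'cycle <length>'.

Answer: fixed 01100

Derivation:
Step 0: 00000
Step 1: G0=G4=0 G1=(0+0>=1)=0 G2=NOT G3=NOT 0=1 G3=0(const) G4=G4&G3=0&0=0 -> 00100
Step 2: G0=G4=0 G1=(1+0>=1)=1 G2=NOT G3=NOT 0=1 G3=0(const) G4=G4&G3=0&0=0 -> 01100
Step 3: G0=G4=0 G1=(1+0>=1)=1 G2=NOT G3=NOT 0=1 G3=0(const) G4=G4&G3=0&0=0 -> 01100
Fixed point reached at step 2: 01100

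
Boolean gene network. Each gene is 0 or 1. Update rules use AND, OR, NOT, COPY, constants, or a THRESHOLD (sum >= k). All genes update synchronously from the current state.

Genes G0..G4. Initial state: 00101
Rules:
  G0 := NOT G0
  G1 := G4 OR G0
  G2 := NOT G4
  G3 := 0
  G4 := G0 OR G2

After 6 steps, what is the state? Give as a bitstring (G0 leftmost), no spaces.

Step 1: G0=NOT G0=NOT 0=1 G1=G4|G0=1|0=1 G2=NOT G4=NOT 1=0 G3=0(const) G4=G0|G2=0|1=1 -> 11001
Step 2: G0=NOT G0=NOT 1=0 G1=G4|G0=1|1=1 G2=NOT G4=NOT 1=0 G3=0(const) G4=G0|G2=1|0=1 -> 01001
Step 3: G0=NOT G0=NOT 0=1 G1=G4|G0=1|0=1 G2=NOT G4=NOT 1=0 G3=0(const) G4=G0|G2=0|0=0 -> 11000
Step 4: G0=NOT G0=NOT 1=0 G1=G4|G0=0|1=1 G2=NOT G4=NOT 0=1 G3=0(const) G4=G0|G2=1|0=1 -> 01101
Step 5: G0=NOT G0=NOT 0=1 G1=G4|G0=1|0=1 G2=NOT G4=NOT 1=0 G3=0(const) G4=G0|G2=0|1=1 -> 11001
Step 6: G0=NOT G0=NOT 1=0 G1=G4|G0=1|1=1 G2=NOT G4=NOT 1=0 G3=0(const) G4=G0|G2=1|0=1 -> 01001

01001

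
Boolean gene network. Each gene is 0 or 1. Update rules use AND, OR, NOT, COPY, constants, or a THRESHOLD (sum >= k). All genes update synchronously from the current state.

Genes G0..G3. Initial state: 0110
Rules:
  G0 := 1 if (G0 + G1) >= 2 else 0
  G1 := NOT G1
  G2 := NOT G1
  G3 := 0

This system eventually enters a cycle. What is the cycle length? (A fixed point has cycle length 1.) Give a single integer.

Step 0: 0110
Step 1: G0=(0+1>=2)=0 G1=NOT G1=NOT 1=0 G2=NOT G1=NOT 1=0 G3=0(const) -> 0000
Step 2: G0=(0+0>=2)=0 G1=NOT G1=NOT 0=1 G2=NOT G1=NOT 0=1 G3=0(const) -> 0110
State from step 2 equals state from step 0 -> cycle length 2

Answer: 2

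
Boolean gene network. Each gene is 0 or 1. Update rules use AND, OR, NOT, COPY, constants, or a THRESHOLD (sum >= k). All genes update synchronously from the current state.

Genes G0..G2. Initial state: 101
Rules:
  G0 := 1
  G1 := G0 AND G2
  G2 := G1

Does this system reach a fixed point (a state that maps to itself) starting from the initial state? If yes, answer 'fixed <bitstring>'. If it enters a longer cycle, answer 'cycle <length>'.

Step 0: 101
Step 1: G0=1(const) G1=G0&G2=1&1=1 G2=G1=0 -> 110
Step 2: G0=1(const) G1=G0&G2=1&0=0 G2=G1=1 -> 101
Cycle of length 2 starting at step 0 -> no fixed point

Answer: cycle 2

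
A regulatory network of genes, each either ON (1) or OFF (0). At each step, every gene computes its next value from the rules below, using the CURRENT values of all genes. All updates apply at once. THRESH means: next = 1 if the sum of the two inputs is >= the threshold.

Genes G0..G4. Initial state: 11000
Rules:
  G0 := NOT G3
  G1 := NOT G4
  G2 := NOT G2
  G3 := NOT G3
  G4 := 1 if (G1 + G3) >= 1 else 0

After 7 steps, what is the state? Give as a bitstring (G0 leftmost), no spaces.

Step 1: G0=NOT G3=NOT 0=1 G1=NOT G4=NOT 0=1 G2=NOT G2=NOT 0=1 G3=NOT G3=NOT 0=1 G4=(1+0>=1)=1 -> 11111
Step 2: G0=NOT G3=NOT 1=0 G1=NOT G4=NOT 1=0 G2=NOT G2=NOT 1=0 G3=NOT G3=NOT 1=0 G4=(1+1>=1)=1 -> 00001
Step 3: G0=NOT G3=NOT 0=1 G1=NOT G4=NOT 1=0 G2=NOT G2=NOT 0=1 G3=NOT G3=NOT 0=1 G4=(0+0>=1)=0 -> 10110
Step 4: G0=NOT G3=NOT 1=0 G1=NOT G4=NOT 0=1 G2=NOT G2=NOT 1=0 G3=NOT G3=NOT 1=0 G4=(0+1>=1)=1 -> 01001
Step 5: G0=NOT G3=NOT 0=1 G1=NOT G4=NOT 1=0 G2=NOT G2=NOT 0=1 G3=NOT G3=NOT 0=1 G4=(1+0>=1)=1 -> 10111
Step 6: G0=NOT G3=NOT 1=0 G1=NOT G4=NOT 1=0 G2=NOT G2=NOT 1=0 G3=NOT G3=NOT 1=0 G4=(0+1>=1)=1 -> 00001
Step 7: G0=NOT G3=NOT 0=1 G1=NOT G4=NOT 1=0 G2=NOT G2=NOT 0=1 G3=NOT G3=NOT 0=1 G4=(0+0>=1)=0 -> 10110

10110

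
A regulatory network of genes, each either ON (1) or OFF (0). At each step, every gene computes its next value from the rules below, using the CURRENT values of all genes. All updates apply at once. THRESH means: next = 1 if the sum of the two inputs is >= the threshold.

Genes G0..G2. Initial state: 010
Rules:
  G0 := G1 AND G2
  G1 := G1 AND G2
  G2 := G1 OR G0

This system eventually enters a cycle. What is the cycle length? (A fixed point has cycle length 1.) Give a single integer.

Step 0: 010
Step 1: G0=G1&G2=1&0=0 G1=G1&G2=1&0=0 G2=G1|G0=1|0=1 -> 001
Step 2: G0=G1&G2=0&1=0 G1=G1&G2=0&1=0 G2=G1|G0=0|0=0 -> 000
Step 3: G0=G1&G2=0&0=0 G1=G1&G2=0&0=0 G2=G1|G0=0|0=0 -> 000
State from step 3 equals state from step 2 -> cycle length 1

Answer: 1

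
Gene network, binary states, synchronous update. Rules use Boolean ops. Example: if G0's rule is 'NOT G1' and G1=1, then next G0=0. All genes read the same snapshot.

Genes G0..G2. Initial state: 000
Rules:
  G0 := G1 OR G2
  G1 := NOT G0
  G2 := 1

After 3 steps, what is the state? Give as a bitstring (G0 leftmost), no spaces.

Step 1: G0=G1|G2=0|0=0 G1=NOT G0=NOT 0=1 G2=1(const) -> 011
Step 2: G0=G1|G2=1|1=1 G1=NOT G0=NOT 0=1 G2=1(const) -> 111
Step 3: G0=G1|G2=1|1=1 G1=NOT G0=NOT 1=0 G2=1(const) -> 101

101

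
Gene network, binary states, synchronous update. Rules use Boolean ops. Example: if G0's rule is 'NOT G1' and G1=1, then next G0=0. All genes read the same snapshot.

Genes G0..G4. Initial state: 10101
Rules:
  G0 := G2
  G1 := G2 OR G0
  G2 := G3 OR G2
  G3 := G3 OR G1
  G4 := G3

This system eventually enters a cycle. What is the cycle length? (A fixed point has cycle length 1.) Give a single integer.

Step 0: 10101
Step 1: G0=G2=1 G1=G2|G0=1|1=1 G2=G3|G2=0|1=1 G3=G3|G1=0|0=0 G4=G3=0 -> 11100
Step 2: G0=G2=1 G1=G2|G0=1|1=1 G2=G3|G2=0|1=1 G3=G3|G1=0|1=1 G4=G3=0 -> 11110
Step 3: G0=G2=1 G1=G2|G0=1|1=1 G2=G3|G2=1|1=1 G3=G3|G1=1|1=1 G4=G3=1 -> 11111
Step 4: G0=G2=1 G1=G2|G0=1|1=1 G2=G3|G2=1|1=1 G3=G3|G1=1|1=1 G4=G3=1 -> 11111
State from step 4 equals state from step 3 -> cycle length 1

Answer: 1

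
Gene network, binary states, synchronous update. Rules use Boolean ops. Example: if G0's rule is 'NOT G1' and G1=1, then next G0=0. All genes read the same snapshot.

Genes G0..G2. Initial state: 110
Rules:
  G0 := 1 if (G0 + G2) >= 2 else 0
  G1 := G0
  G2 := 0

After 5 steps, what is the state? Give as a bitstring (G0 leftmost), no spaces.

Step 1: G0=(1+0>=2)=0 G1=G0=1 G2=0(const) -> 010
Step 2: G0=(0+0>=2)=0 G1=G0=0 G2=0(const) -> 000
Step 3: G0=(0+0>=2)=0 G1=G0=0 G2=0(const) -> 000
Step 4: G0=(0+0>=2)=0 G1=G0=0 G2=0(const) -> 000
Step 5: G0=(0+0>=2)=0 G1=G0=0 G2=0(const) -> 000

000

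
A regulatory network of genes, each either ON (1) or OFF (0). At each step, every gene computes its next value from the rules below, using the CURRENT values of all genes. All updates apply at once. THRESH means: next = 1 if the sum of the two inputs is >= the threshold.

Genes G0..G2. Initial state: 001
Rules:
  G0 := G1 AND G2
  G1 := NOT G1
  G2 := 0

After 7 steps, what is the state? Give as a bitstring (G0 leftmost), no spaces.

Step 1: G0=G1&G2=0&1=0 G1=NOT G1=NOT 0=1 G2=0(const) -> 010
Step 2: G0=G1&G2=1&0=0 G1=NOT G1=NOT 1=0 G2=0(const) -> 000
Step 3: G0=G1&G2=0&0=0 G1=NOT G1=NOT 0=1 G2=0(const) -> 010
Step 4: G0=G1&G2=1&0=0 G1=NOT G1=NOT 1=0 G2=0(const) -> 000
Step 5: G0=G1&G2=0&0=0 G1=NOT G1=NOT 0=1 G2=0(const) -> 010
Step 6: G0=G1&G2=1&0=0 G1=NOT G1=NOT 1=0 G2=0(const) -> 000
Step 7: G0=G1&G2=0&0=0 G1=NOT G1=NOT 0=1 G2=0(const) -> 010

010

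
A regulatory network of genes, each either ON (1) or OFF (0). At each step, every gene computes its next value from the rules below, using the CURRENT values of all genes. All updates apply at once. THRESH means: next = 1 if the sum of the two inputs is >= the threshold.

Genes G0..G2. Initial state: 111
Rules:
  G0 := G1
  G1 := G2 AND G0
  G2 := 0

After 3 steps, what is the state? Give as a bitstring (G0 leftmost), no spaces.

Step 1: G0=G1=1 G1=G2&G0=1&1=1 G2=0(const) -> 110
Step 2: G0=G1=1 G1=G2&G0=0&1=0 G2=0(const) -> 100
Step 3: G0=G1=0 G1=G2&G0=0&1=0 G2=0(const) -> 000

000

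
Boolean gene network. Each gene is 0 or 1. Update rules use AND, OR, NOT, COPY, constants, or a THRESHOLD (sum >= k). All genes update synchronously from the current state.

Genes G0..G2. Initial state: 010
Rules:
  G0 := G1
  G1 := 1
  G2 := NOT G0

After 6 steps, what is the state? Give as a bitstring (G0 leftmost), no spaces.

Step 1: G0=G1=1 G1=1(const) G2=NOT G0=NOT 0=1 -> 111
Step 2: G0=G1=1 G1=1(const) G2=NOT G0=NOT 1=0 -> 110
Step 3: G0=G1=1 G1=1(const) G2=NOT G0=NOT 1=0 -> 110
Step 4: G0=G1=1 G1=1(const) G2=NOT G0=NOT 1=0 -> 110
Step 5: G0=G1=1 G1=1(const) G2=NOT G0=NOT 1=0 -> 110
Step 6: G0=G1=1 G1=1(const) G2=NOT G0=NOT 1=0 -> 110

110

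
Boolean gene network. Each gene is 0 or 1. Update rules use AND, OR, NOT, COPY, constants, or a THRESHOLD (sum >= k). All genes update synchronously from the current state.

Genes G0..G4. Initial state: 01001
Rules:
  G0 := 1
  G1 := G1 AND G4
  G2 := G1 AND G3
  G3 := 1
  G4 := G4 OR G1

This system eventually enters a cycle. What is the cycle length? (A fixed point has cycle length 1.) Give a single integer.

Answer: 1

Derivation:
Step 0: 01001
Step 1: G0=1(const) G1=G1&G4=1&1=1 G2=G1&G3=1&0=0 G3=1(const) G4=G4|G1=1|1=1 -> 11011
Step 2: G0=1(const) G1=G1&G4=1&1=1 G2=G1&G3=1&1=1 G3=1(const) G4=G4|G1=1|1=1 -> 11111
Step 3: G0=1(const) G1=G1&G4=1&1=1 G2=G1&G3=1&1=1 G3=1(const) G4=G4|G1=1|1=1 -> 11111
State from step 3 equals state from step 2 -> cycle length 1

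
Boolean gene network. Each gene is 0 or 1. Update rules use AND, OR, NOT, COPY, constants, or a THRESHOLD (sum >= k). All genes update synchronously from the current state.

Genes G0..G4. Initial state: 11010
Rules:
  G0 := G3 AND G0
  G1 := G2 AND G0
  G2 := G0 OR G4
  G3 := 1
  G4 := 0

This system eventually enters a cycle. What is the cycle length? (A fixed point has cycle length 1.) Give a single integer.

Step 0: 11010
Step 1: G0=G3&G0=1&1=1 G1=G2&G0=0&1=0 G2=G0|G4=1|0=1 G3=1(const) G4=0(const) -> 10110
Step 2: G0=G3&G0=1&1=1 G1=G2&G0=1&1=1 G2=G0|G4=1|0=1 G3=1(const) G4=0(const) -> 11110
Step 3: G0=G3&G0=1&1=1 G1=G2&G0=1&1=1 G2=G0|G4=1|0=1 G3=1(const) G4=0(const) -> 11110
State from step 3 equals state from step 2 -> cycle length 1

Answer: 1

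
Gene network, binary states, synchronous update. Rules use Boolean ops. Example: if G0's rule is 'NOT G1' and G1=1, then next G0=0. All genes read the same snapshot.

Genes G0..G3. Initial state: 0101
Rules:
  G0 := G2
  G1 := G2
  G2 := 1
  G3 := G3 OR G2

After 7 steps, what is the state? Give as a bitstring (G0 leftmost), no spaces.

Step 1: G0=G2=0 G1=G2=0 G2=1(const) G3=G3|G2=1|0=1 -> 0011
Step 2: G0=G2=1 G1=G2=1 G2=1(const) G3=G3|G2=1|1=1 -> 1111
Step 3: G0=G2=1 G1=G2=1 G2=1(const) G3=G3|G2=1|1=1 -> 1111
Step 4: G0=G2=1 G1=G2=1 G2=1(const) G3=G3|G2=1|1=1 -> 1111
Step 5: G0=G2=1 G1=G2=1 G2=1(const) G3=G3|G2=1|1=1 -> 1111
Step 6: G0=G2=1 G1=G2=1 G2=1(const) G3=G3|G2=1|1=1 -> 1111
Step 7: G0=G2=1 G1=G2=1 G2=1(const) G3=G3|G2=1|1=1 -> 1111

1111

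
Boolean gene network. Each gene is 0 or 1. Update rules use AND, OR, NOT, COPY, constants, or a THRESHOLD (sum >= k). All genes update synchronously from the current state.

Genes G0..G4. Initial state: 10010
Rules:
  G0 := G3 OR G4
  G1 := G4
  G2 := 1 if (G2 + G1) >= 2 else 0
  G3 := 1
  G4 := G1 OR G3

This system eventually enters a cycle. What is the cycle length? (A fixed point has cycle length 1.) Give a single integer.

Answer: 1

Derivation:
Step 0: 10010
Step 1: G0=G3|G4=1|0=1 G1=G4=0 G2=(0+0>=2)=0 G3=1(const) G4=G1|G3=0|1=1 -> 10011
Step 2: G0=G3|G4=1|1=1 G1=G4=1 G2=(0+0>=2)=0 G3=1(const) G4=G1|G3=0|1=1 -> 11011
Step 3: G0=G3|G4=1|1=1 G1=G4=1 G2=(0+1>=2)=0 G3=1(const) G4=G1|G3=1|1=1 -> 11011
State from step 3 equals state from step 2 -> cycle length 1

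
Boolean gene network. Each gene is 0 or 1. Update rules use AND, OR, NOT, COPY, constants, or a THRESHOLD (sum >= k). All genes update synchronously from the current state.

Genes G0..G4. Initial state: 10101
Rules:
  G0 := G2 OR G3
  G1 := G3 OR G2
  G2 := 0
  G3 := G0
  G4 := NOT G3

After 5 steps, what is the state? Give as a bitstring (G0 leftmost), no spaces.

Step 1: G0=G2|G3=1|0=1 G1=G3|G2=0|1=1 G2=0(const) G3=G0=1 G4=NOT G3=NOT 0=1 -> 11011
Step 2: G0=G2|G3=0|1=1 G1=G3|G2=1|0=1 G2=0(const) G3=G0=1 G4=NOT G3=NOT 1=0 -> 11010
Step 3: G0=G2|G3=0|1=1 G1=G3|G2=1|0=1 G2=0(const) G3=G0=1 G4=NOT G3=NOT 1=0 -> 11010
Step 4: G0=G2|G3=0|1=1 G1=G3|G2=1|0=1 G2=0(const) G3=G0=1 G4=NOT G3=NOT 1=0 -> 11010
Step 5: G0=G2|G3=0|1=1 G1=G3|G2=1|0=1 G2=0(const) G3=G0=1 G4=NOT G3=NOT 1=0 -> 11010

11010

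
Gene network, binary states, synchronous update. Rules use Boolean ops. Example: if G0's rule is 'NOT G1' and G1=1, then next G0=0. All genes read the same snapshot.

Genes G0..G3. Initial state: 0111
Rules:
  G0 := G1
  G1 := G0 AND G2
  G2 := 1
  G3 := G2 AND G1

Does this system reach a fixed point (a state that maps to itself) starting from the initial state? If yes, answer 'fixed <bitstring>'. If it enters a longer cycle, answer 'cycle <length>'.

Answer: cycle 2

Derivation:
Step 0: 0111
Step 1: G0=G1=1 G1=G0&G2=0&1=0 G2=1(const) G3=G2&G1=1&1=1 -> 1011
Step 2: G0=G1=0 G1=G0&G2=1&1=1 G2=1(const) G3=G2&G1=1&0=0 -> 0110
Step 3: G0=G1=1 G1=G0&G2=0&1=0 G2=1(const) G3=G2&G1=1&1=1 -> 1011
Cycle of length 2 starting at step 1 -> no fixed point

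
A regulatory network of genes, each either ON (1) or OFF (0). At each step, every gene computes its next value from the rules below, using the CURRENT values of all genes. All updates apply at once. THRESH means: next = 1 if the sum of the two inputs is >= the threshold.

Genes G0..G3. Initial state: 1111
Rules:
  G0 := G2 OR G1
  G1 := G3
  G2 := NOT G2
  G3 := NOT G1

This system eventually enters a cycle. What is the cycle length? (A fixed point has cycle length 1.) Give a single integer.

Step 0: 1111
Step 1: G0=G2|G1=1|1=1 G1=G3=1 G2=NOT G2=NOT 1=0 G3=NOT G1=NOT 1=0 -> 1100
Step 2: G0=G2|G1=0|1=1 G1=G3=0 G2=NOT G2=NOT 0=1 G3=NOT G1=NOT 1=0 -> 1010
Step 3: G0=G2|G1=1|0=1 G1=G3=0 G2=NOT G2=NOT 1=0 G3=NOT G1=NOT 0=1 -> 1001
Step 4: G0=G2|G1=0|0=0 G1=G3=1 G2=NOT G2=NOT 0=1 G3=NOT G1=NOT 0=1 -> 0111
Step 5: G0=G2|G1=1|1=1 G1=G3=1 G2=NOT G2=NOT 1=0 G3=NOT G1=NOT 1=0 -> 1100
State from step 5 equals state from step 1 -> cycle length 4

Answer: 4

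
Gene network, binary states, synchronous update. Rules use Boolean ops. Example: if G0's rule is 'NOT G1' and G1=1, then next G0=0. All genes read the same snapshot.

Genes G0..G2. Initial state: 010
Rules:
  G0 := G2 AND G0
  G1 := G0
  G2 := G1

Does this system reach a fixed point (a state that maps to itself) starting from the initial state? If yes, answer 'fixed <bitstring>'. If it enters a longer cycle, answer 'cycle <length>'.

Answer: fixed 000

Derivation:
Step 0: 010
Step 1: G0=G2&G0=0&0=0 G1=G0=0 G2=G1=1 -> 001
Step 2: G0=G2&G0=1&0=0 G1=G0=0 G2=G1=0 -> 000
Step 3: G0=G2&G0=0&0=0 G1=G0=0 G2=G1=0 -> 000
Fixed point reached at step 2: 000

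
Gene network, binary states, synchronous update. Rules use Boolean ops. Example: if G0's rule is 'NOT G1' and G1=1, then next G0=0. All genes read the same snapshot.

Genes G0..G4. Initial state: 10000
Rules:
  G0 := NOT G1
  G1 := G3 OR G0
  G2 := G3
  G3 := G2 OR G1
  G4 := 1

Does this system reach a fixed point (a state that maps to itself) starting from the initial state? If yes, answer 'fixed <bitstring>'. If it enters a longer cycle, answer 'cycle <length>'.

Answer: fixed 01111

Derivation:
Step 0: 10000
Step 1: G0=NOT G1=NOT 0=1 G1=G3|G0=0|1=1 G2=G3=0 G3=G2|G1=0|0=0 G4=1(const) -> 11001
Step 2: G0=NOT G1=NOT 1=0 G1=G3|G0=0|1=1 G2=G3=0 G3=G2|G1=0|1=1 G4=1(const) -> 01011
Step 3: G0=NOT G1=NOT 1=0 G1=G3|G0=1|0=1 G2=G3=1 G3=G2|G1=0|1=1 G4=1(const) -> 01111
Step 4: G0=NOT G1=NOT 1=0 G1=G3|G0=1|0=1 G2=G3=1 G3=G2|G1=1|1=1 G4=1(const) -> 01111
Fixed point reached at step 3: 01111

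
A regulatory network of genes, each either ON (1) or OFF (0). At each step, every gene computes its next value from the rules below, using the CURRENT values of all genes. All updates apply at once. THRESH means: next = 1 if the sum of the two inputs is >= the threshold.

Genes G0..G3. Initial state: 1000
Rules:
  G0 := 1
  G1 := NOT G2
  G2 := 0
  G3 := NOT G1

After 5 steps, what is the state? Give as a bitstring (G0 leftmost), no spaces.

Step 1: G0=1(const) G1=NOT G2=NOT 0=1 G2=0(const) G3=NOT G1=NOT 0=1 -> 1101
Step 2: G0=1(const) G1=NOT G2=NOT 0=1 G2=0(const) G3=NOT G1=NOT 1=0 -> 1100
Step 3: G0=1(const) G1=NOT G2=NOT 0=1 G2=0(const) G3=NOT G1=NOT 1=0 -> 1100
Step 4: G0=1(const) G1=NOT G2=NOT 0=1 G2=0(const) G3=NOT G1=NOT 1=0 -> 1100
Step 5: G0=1(const) G1=NOT G2=NOT 0=1 G2=0(const) G3=NOT G1=NOT 1=0 -> 1100

1100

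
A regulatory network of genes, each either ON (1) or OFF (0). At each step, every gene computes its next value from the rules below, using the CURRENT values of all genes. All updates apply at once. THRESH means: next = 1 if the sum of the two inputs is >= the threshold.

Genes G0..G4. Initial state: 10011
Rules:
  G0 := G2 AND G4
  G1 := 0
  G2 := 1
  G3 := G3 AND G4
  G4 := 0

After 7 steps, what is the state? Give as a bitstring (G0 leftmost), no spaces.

Step 1: G0=G2&G4=0&1=0 G1=0(const) G2=1(const) G3=G3&G4=1&1=1 G4=0(const) -> 00110
Step 2: G0=G2&G4=1&0=0 G1=0(const) G2=1(const) G3=G3&G4=1&0=0 G4=0(const) -> 00100
Step 3: G0=G2&G4=1&0=0 G1=0(const) G2=1(const) G3=G3&G4=0&0=0 G4=0(const) -> 00100
Step 4: G0=G2&G4=1&0=0 G1=0(const) G2=1(const) G3=G3&G4=0&0=0 G4=0(const) -> 00100
Step 5: G0=G2&G4=1&0=0 G1=0(const) G2=1(const) G3=G3&G4=0&0=0 G4=0(const) -> 00100
Step 6: G0=G2&G4=1&0=0 G1=0(const) G2=1(const) G3=G3&G4=0&0=0 G4=0(const) -> 00100
Step 7: G0=G2&G4=1&0=0 G1=0(const) G2=1(const) G3=G3&G4=0&0=0 G4=0(const) -> 00100

00100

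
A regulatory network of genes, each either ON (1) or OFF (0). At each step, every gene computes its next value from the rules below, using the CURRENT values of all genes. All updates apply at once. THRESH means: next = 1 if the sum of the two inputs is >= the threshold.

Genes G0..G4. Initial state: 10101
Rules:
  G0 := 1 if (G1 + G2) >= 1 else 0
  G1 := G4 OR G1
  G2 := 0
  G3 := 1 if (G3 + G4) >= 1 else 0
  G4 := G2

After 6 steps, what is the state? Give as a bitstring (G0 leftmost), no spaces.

Step 1: G0=(0+1>=1)=1 G1=G4|G1=1|0=1 G2=0(const) G3=(0+1>=1)=1 G4=G2=1 -> 11011
Step 2: G0=(1+0>=1)=1 G1=G4|G1=1|1=1 G2=0(const) G3=(1+1>=1)=1 G4=G2=0 -> 11010
Step 3: G0=(1+0>=1)=1 G1=G4|G1=0|1=1 G2=0(const) G3=(1+0>=1)=1 G4=G2=0 -> 11010
Step 4: G0=(1+0>=1)=1 G1=G4|G1=0|1=1 G2=0(const) G3=(1+0>=1)=1 G4=G2=0 -> 11010
Step 5: G0=(1+0>=1)=1 G1=G4|G1=0|1=1 G2=0(const) G3=(1+0>=1)=1 G4=G2=0 -> 11010
Step 6: G0=(1+0>=1)=1 G1=G4|G1=0|1=1 G2=0(const) G3=(1+0>=1)=1 G4=G2=0 -> 11010

11010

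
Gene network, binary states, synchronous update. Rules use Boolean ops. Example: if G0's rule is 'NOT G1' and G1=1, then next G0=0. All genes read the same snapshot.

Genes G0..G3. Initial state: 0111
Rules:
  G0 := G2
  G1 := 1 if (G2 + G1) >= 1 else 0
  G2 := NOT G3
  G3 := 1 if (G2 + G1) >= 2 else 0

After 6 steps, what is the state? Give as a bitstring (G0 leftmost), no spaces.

Step 1: G0=G2=1 G1=(1+1>=1)=1 G2=NOT G3=NOT 1=0 G3=(1+1>=2)=1 -> 1101
Step 2: G0=G2=0 G1=(0+1>=1)=1 G2=NOT G3=NOT 1=0 G3=(0+1>=2)=0 -> 0100
Step 3: G0=G2=0 G1=(0+1>=1)=1 G2=NOT G3=NOT 0=1 G3=(0+1>=2)=0 -> 0110
Step 4: G0=G2=1 G1=(1+1>=1)=1 G2=NOT G3=NOT 0=1 G3=(1+1>=2)=1 -> 1111
Step 5: G0=G2=1 G1=(1+1>=1)=1 G2=NOT G3=NOT 1=0 G3=(1+1>=2)=1 -> 1101
Step 6: G0=G2=0 G1=(0+1>=1)=1 G2=NOT G3=NOT 1=0 G3=(0+1>=2)=0 -> 0100

0100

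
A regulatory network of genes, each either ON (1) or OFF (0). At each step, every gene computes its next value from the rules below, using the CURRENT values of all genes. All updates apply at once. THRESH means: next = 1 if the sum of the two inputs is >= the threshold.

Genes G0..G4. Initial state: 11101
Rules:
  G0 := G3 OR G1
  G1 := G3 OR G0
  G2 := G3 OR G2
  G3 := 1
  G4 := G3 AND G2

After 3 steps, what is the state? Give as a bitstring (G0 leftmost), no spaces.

Step 1: G0=G3|G1=0|1=1 G1=G3|G0=0|1=1 G2=G3|G2=0|1=1 G3=1(const) G4=G3&G2=0&1=0 -> 11110
Step 2: G0=G3|G1=1|1=1 G1=G3|G0=1|1=1 G2=G3|G2=1|1=1 G3=1(const) G4=G3&G2=1&1=1 -> 11111
Step 3: G0=G3|G1=1|1=1 G1=G3|G0=1|1=1 G2=G3|G2=1|1=1 G3=1(const) G4=G3&G2=1&1=1 -> 11111

11111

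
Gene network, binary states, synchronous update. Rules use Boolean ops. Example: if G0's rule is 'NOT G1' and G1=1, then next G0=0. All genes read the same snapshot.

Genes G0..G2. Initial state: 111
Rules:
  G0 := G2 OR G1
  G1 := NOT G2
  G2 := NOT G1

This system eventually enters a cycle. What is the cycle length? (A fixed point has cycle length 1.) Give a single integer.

Step 0: 111
Step 1: G0=G2|G1=1|1=1 G1=NOT G2=NOT 1=0 G2=NOT G1=NOT 1=0 -> 100
Step 2: G0=G2|G1=0|0=0 G1=NOT G2=NOT 0=1 G2=NOT G1=NOT 0=1 -> 011
Step 3: G0=G2|G1=1|1=1 G1=NOT G2=NOT 1=0 G2=NOT G1=NOT 1=0 -> 100
State from step 3 equals state from step 1 -> cycle length 2

Answer: 2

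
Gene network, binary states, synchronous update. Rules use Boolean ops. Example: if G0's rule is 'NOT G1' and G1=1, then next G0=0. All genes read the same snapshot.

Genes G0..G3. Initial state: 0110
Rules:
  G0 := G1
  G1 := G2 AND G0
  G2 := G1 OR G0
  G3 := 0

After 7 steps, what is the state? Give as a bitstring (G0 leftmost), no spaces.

Step 1: G0=G1=1 G1=G2&G0=1&0=0 G2=G1|G0=1|0=1 G3=0(const) -> 1010
Step 2: G0=G1=0 G1=G2&G0=1&1=1 G2=G1|G0=0|1=1 G3=0(const) -> 0110
Step 3: G0=G1=1 G1=G2&G0=1&0=0 G2=G1|G0=1|0=1 G3=0(const) -> 1010
Step 4: G0=G1=0 G1=G2&G0=1&1=1 G2=G1|G0=0|1=1 G3=0(const) -> 0110
Step 5: G0=G1=1 G1=G2&G0=1&0=0 G2=G1|G0=1|0=1 G3=0(const) -> 1010
Step 6: G0=G1=0 G1=G2&G0=1&1=1 G2=G1|G0=0|1=1 G3=0(const) -> 0110
Step 7: G0=G1=1 G1=G2&G0=1&0=0 G2=G1|G0=1|0=1 G3=0(const) -> 1010

1010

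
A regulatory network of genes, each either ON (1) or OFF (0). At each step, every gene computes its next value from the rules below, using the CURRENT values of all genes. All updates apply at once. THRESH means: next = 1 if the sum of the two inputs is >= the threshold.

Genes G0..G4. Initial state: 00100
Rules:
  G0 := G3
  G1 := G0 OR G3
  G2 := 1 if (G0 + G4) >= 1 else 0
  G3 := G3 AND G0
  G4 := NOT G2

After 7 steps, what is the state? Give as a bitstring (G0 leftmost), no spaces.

Step 1: G0=G3=0 G1=G0|G3=0|0=0 G2=(0+0>=1)=0 G3=G3&G0=0&0=0 G4=NOT G2=NOT 1=0 -> 00000
Step 2: G0=G3=0 G1=G0|G3=0|0=0 G2=(0+0>=1)=0 G3=G3&G0=0&0=0 G4=NOT G2=NOT 0=1 -> 00001
Step 3: G0=G3=0 G1=G0|G3=0|0=0 G2=(0+1>=1)=1 G3=G3&G0=0&0=0 G4=NOT G2=NOT 0=1 -> 00101
Step 4: G0=G3=0 G1=G0|G3=0|0=0 G2=(0+1>=1)=1 G3=G3&G0=0&0=0 G4=NOT G2=NOT 1=0 -> 00100
Step 5: G0=G3=0 G1=G0|G3=0|0=0 G2=(0+0>=1)=0 G3=G3&G0=0&0=0 G4=NOT G2=NOT 1=0 -> 00000
Step 6: G0=G3=0 G1=G0|G3=0|0=0 G2=(0+0>=1)=0 G3=G3&G0=0&0=0 G4=NOT G2=NOT 0=1 -> 00001
Step 7: G0=G3=0 G1=G0|G3=0|0=0 G2=(0+1>=1)=1 G3=G3&G0=0&0=0 G4=NOT G2=NOT 0=1 -> 00101

00101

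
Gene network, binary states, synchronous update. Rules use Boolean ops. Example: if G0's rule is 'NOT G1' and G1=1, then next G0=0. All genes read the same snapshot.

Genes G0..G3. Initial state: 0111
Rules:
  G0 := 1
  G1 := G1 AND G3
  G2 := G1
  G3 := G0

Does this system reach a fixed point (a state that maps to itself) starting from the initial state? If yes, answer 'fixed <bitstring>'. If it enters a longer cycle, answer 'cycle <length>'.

Step 0: 0111
Step 1: G0=1(const) G1=G1&G3=1&1=1 G2=G1=1 G3=G0=0 -> 1110
Step 2: G0=1(const) G1=G1&G3=1&0=0 G2=G1=1 G3=G0=1 -> 1011
Step 3: G0=1(const) G1=G1&G3=0&1=0 G2=G1=0 G3=G0=1 -> 1001
Step 4: G0=1(const) G1=G1&G3=0&1=0 G2=G1=0 G3=G0=1 -> 1001
Fixed point reached at step 3: 1001

Answer: fixed 1001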